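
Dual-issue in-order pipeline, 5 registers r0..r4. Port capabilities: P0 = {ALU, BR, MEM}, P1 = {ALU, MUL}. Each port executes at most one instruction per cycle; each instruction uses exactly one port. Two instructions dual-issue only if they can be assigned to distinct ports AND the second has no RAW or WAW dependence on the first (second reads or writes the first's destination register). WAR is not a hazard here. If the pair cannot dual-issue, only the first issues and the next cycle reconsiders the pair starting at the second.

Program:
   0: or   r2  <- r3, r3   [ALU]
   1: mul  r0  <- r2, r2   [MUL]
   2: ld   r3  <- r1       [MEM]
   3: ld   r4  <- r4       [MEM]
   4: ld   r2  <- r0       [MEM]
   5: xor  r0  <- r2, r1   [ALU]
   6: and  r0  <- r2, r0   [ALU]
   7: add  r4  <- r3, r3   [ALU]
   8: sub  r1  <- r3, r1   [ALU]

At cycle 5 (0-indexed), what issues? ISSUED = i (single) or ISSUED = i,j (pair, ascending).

#0 head=0: or.ALU i0 RAW r2
#1 head=1: mul.MUL ld.MEM i1/i2 pair
#2 head=3: ld.MEM i3 no-port MEM/MEM
#3 head=4: ld.MEM i4 RAW r2
#4 head=5: xor.ALU i5 RAW+WAW r0
#5 head=6: and.ALU add.ALU i6/i7 pair
#6 head=8: sub.ALU i8 tail

ISSUED = 6,7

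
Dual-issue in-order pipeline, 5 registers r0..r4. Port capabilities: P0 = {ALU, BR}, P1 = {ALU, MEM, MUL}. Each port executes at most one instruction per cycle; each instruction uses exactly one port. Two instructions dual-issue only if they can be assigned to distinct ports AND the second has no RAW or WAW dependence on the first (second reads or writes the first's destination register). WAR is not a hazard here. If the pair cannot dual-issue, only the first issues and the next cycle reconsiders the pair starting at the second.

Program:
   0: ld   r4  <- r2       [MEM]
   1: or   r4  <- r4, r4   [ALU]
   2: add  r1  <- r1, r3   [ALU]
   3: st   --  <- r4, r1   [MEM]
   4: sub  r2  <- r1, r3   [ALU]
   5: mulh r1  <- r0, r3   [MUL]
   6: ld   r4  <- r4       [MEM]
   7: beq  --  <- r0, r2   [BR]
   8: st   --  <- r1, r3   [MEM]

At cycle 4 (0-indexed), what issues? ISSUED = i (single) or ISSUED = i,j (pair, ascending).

ISSUED = 6,7

#0 head=0: ld.MEM i0 RAW+WAW r4
#1 head=1: or.ALU+add.ALU i1,i2 dual
#2 head=3: st.MEM+sub.ALU i3,i4 dual
#3 head=5: mulh.MUL i5 no-port MUL/MEM
#4 head=6: ld.MEM+beq.BR i6,i7 dual
#5 head=8: st.MEM i8 tail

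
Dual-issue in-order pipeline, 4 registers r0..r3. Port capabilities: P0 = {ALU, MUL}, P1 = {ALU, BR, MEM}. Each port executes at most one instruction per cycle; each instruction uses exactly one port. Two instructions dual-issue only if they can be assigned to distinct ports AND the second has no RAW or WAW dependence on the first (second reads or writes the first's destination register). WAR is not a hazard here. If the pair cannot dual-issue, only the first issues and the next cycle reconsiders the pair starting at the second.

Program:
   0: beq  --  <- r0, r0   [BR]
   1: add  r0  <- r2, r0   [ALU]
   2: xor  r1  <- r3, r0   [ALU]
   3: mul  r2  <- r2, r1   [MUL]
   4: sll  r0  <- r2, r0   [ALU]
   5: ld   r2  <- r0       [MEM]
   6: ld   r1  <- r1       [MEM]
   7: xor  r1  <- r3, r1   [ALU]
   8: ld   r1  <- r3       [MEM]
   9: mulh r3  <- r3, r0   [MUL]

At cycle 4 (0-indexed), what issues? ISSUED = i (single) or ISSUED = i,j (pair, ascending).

ISSUED = 5

[0] i0+i1  beq.BR+add.ALU  -- 2-wide
[1] i2  xor.ALU  -- RAW r1
[2] i3  mul.MUL  -- RAW r2
[3] i4  sll.ALU  -- RAW r0
[4] i5  ld.MEM  -- no-port MEM/MEM
[5] i6  ld.MEM  -- RAW+WAW r1
[6] i7  xor.ALU  -- WAW r1
[7] i8+i9  ld.MEM+mulh.MUL  -- 2-wide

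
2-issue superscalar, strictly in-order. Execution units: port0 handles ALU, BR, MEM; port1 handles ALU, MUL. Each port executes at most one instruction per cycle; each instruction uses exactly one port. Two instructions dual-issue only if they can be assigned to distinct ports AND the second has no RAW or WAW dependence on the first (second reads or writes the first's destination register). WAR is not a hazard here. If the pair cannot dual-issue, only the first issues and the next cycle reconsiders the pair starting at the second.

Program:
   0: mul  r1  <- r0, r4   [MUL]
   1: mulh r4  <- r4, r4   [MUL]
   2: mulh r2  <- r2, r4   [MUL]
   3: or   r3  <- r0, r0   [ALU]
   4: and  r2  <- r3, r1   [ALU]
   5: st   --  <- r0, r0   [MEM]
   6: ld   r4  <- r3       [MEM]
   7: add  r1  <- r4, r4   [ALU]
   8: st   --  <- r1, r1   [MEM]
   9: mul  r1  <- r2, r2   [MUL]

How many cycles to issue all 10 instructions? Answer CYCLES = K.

  cy0 -> i0 (mul) no-port MUL/MUL
  cy1 -> i1 (mulh) no-port MUL/MUL
  cy2 -> i2&i3 (mulh;or) pair
  cy3 -> i4&i5 (and;st) pair
  cy4 -> i6 (ld) RAW r4
  cy5 -> i7 (add) RAW r1
  cy6 -> i8&i9 (st;mul) pair

CYCLES = 7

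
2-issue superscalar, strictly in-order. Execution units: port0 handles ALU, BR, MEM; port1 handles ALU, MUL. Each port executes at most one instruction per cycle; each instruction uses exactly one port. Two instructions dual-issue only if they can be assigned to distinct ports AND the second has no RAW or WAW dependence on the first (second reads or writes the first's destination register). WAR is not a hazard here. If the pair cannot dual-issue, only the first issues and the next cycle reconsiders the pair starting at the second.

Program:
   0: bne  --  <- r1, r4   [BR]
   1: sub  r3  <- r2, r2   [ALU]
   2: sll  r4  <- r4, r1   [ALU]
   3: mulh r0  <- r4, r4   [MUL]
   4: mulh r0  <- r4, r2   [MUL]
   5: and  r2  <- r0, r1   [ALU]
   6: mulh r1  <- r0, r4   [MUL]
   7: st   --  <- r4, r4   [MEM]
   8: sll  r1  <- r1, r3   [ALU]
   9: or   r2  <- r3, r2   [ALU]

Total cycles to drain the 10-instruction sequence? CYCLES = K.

  cy0 -> i0+i1 (bne+sub) pair
  cy1 -> i2 (sll) RAW r4
  cy2 -> i3 (mulh) no-port MUL/MUL
  cy3 -> i4 (mulh) RAW r0
  cy4 -> i5+i6 (and+mulh) pair
  cy5 -> i7+i8 (st+sll) pair
  cy6 -> i9 (or) tail

CYCLES = 7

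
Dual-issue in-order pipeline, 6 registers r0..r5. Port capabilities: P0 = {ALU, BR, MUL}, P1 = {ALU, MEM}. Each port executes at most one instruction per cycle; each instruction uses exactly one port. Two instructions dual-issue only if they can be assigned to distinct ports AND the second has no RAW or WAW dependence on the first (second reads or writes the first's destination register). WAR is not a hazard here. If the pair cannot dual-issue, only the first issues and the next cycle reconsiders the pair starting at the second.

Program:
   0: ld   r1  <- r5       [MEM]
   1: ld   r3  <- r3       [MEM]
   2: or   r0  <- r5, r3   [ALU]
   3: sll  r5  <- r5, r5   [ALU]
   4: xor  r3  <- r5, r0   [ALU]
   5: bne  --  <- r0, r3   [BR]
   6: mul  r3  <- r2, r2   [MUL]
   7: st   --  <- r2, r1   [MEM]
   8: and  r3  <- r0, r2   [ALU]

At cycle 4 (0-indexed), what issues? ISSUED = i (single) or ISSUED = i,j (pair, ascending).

t=0 i0:ld.MEM ; no-port MEM/MEM
t=1 i1:ld.MEM ; RAW r3
t=2 i2/i3:or.ALU/sll.ALU ; 2-wide
t=3 i4:xor.ALU ; RAW r3
t=4 i5:bne.BR ; no-port BR/MUL
t=5 i6/i7:mul.MUL/st.MEM ; 2-wide
t=6 i8:and.ALU ; tail

ISSUED = 5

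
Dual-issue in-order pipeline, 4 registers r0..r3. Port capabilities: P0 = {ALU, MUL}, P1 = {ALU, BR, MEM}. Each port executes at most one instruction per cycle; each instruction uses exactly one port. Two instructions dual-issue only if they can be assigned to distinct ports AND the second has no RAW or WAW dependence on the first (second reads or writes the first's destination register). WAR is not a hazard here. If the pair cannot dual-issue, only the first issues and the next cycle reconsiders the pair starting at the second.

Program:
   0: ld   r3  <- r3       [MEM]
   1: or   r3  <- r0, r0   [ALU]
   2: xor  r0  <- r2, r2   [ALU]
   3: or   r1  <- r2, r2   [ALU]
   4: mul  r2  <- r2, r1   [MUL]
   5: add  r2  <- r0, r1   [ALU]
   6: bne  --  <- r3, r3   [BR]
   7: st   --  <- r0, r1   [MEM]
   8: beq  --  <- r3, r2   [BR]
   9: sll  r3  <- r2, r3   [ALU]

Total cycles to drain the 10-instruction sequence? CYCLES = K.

CYCLES = 7

[0] i0  ld.MEM  -- WAW r3
[1] i1+i2  or.ALU/xor.ALU  -- dual
[2] i3  or.ALU  -- RAW r1
[3] i4  mul.MUL  -- WAW r2
[4] i5+i6  add.ALU/bne.BR  -- dual
[5] i7  st.MEM  -- no-port MEM/BR
[6] i8+i9  beq.BR/sll.ALU  -- dual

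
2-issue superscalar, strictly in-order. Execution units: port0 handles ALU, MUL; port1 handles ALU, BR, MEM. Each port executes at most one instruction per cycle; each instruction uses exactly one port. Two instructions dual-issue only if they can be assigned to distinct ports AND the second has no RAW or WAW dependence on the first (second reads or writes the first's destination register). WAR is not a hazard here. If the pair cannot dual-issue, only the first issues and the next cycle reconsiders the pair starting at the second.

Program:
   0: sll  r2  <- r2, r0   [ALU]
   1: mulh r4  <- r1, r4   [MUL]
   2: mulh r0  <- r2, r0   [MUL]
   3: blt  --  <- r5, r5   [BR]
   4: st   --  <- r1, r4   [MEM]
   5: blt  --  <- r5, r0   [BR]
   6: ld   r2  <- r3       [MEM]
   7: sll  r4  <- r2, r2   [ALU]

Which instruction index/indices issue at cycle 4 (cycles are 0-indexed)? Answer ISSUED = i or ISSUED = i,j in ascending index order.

ISSUED = 6

#0 head=0: sll.ALU;mulh.MUL i0/i1 2-wide
#1 head=2: mulh.MUL;blt.BR i2/i3 2-wide
#2 head=4: st.MEM i4 no-port MEM/BR
#3 head=5: blt.BR i5 no-port BR/MEM
#4 head=6: ld.MEM i6 RAW r2
#5 head=7: sll.ALU i7 tail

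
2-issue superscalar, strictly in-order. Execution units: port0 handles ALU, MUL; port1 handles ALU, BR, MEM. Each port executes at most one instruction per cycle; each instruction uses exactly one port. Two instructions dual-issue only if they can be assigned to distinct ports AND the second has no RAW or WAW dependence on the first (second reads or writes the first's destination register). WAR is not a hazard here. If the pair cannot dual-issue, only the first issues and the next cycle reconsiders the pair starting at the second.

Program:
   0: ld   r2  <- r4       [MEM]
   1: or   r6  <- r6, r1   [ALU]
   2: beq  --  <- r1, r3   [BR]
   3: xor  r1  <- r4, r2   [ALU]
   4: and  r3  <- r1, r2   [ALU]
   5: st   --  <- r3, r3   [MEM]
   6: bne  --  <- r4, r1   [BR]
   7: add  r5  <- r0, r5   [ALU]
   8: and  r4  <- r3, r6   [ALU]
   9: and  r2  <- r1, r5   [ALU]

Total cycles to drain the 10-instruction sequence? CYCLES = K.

[0] i0&i1  ld.MEM+or.ALU  -- pair
[1] i2&i3  beq.BR+xor.ALU  -- pair
[2] i4  and.ALU  -- RAW r3
[3] i5  st.MEM  -- no-port MEM/BR
[4] i6&i7  bne.BR+add.ALU  -- pair
[5] i8&i9  and.ALU+and.ALU  -- pair

CYCLES = 6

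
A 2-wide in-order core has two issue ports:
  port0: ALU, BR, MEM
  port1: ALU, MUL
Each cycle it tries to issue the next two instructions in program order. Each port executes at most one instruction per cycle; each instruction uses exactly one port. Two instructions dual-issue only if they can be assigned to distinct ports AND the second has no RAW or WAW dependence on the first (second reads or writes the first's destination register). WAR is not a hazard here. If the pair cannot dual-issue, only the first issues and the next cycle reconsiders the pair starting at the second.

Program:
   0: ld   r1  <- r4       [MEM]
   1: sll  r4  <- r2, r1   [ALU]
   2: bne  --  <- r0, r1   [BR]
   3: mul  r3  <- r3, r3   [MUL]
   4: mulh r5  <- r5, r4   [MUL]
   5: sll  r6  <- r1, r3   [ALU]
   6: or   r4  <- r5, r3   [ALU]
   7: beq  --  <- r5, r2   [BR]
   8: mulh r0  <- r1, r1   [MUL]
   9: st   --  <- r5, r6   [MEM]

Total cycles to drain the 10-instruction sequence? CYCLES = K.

CYCLES = 6

c0: i0 ld.MEM  RAW r1
c1: i1+i2 sll.ALU/bne.BR  2-wide
c2: i3 mul.MUL  no-port MUL/MUL
c3: i4+i5 mulh.MUL/sll.ALU  2-wide
c4: i6+i7 or.ALU/beq.BR  2-wide
c5: i8+i9 mulh.MUL/st.MEM  2-wide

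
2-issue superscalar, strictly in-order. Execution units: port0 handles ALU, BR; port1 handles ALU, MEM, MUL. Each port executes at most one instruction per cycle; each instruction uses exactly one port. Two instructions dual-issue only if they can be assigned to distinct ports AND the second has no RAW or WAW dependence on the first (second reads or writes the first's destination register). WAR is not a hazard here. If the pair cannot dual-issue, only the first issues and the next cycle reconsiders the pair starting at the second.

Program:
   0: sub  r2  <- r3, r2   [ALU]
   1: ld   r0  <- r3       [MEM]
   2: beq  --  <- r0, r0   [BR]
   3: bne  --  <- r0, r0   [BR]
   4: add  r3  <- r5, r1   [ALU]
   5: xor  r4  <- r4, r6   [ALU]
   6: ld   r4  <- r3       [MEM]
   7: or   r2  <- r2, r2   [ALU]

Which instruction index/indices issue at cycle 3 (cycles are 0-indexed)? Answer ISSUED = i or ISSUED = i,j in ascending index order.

c0: i0,i1 sub.ALU ld.MEM  dual
c1: i2 beq.BR  no-port BR/BR
c2: i3,i4 bne.BR add.ALU  dual
c3: i5 xor.ALU  WAW r4
c4: i6,i7 ld.MEM or.ALU  dual

ISSUED = 5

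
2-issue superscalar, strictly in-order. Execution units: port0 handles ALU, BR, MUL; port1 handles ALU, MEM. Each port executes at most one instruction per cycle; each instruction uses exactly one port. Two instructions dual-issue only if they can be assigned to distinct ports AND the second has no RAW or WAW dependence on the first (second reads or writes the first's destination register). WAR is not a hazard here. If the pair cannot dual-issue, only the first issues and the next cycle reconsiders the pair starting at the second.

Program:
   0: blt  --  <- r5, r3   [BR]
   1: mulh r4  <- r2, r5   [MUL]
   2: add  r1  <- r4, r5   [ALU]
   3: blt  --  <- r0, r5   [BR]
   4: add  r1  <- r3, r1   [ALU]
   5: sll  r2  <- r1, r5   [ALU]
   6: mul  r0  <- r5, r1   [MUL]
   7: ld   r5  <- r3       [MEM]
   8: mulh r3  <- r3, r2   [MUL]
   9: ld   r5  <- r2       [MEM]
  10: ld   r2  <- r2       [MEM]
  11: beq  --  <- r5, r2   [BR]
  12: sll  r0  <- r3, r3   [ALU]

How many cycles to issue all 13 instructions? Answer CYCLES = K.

CYCLES = 9

t=0 i0:blt.BR ; no-port BR/MUL
t=1 i1:mulh.MUL ; RAW r4
t=2 i2&i3:add.ALU blt.BR ; pair
t=3 i4:add.ALU ; RAW r1
t=4 i5&i6:sll.ALU mul.MUL ; pair
t=5 i7&i8:ld.MEM mulh.MUL ; pair
t=6 i9:ld.MEM ; no-port MEM/MEM
t=7 i10:ld.MEM ; RAW r2
t=8 i11&i12:beq.BR sll.ALU ; pair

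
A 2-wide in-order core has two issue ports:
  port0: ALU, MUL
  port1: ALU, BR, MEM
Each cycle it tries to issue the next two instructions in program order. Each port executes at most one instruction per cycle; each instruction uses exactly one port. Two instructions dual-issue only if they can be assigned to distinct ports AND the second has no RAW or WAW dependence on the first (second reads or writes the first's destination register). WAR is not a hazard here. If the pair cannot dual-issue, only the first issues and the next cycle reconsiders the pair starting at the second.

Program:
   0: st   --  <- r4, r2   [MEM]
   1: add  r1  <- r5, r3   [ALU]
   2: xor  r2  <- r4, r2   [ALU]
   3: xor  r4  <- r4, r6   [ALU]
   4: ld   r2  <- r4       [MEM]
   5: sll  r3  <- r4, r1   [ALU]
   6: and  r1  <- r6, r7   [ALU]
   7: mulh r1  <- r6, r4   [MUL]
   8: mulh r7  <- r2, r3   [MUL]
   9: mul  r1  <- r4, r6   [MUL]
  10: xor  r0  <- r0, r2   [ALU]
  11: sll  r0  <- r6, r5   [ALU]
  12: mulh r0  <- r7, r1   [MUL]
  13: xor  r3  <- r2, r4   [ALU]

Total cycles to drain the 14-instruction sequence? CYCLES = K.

#0 head=0: st/add i0&i1 dual
#1 head=2: xor/xor i2&i3 dual
#2 head=4: ld/sll i4&i5 dual
#3 head=6: and i6 WAW r1
#4 head=7: mulh i7 no-port MUL/MUL
#5 head=8: mulh i8 no-port MUL/MUL
#6 head=9: mul/xor i9&i10 dual
#7 head=11: sll i11 WAW r0
#8 head=12: mulh/xor i12&i13 dual

CYCLES = 9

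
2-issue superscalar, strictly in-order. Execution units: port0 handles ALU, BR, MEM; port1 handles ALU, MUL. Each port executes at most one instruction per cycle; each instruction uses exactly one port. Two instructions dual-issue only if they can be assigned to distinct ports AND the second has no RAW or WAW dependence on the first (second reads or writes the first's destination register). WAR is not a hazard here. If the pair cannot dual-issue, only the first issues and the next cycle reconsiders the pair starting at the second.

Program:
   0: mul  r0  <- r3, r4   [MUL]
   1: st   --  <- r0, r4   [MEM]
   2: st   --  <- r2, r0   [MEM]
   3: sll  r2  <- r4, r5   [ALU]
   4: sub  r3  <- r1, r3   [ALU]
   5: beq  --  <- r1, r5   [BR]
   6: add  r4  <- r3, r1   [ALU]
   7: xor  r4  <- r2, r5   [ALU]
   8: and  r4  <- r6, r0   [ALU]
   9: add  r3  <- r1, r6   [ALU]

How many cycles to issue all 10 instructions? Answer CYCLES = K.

[0] i0  mul.MUL  -- RAW r0
[1] i1  st.MEM  -- no-port MEM/MEM
[2] i2&i3  st.MEM;sll.ALU  -- 2-wide
[3] i4&i5  sub.ALU;beq.BR  -- 2-wide
[4] i6  add.ALU  -- WAW r4
[5] i7  xor.ALU  -- WAW r4
[6] i8&i9  and.ALU;add.ALU  -- 2-wide

CYCLES = 7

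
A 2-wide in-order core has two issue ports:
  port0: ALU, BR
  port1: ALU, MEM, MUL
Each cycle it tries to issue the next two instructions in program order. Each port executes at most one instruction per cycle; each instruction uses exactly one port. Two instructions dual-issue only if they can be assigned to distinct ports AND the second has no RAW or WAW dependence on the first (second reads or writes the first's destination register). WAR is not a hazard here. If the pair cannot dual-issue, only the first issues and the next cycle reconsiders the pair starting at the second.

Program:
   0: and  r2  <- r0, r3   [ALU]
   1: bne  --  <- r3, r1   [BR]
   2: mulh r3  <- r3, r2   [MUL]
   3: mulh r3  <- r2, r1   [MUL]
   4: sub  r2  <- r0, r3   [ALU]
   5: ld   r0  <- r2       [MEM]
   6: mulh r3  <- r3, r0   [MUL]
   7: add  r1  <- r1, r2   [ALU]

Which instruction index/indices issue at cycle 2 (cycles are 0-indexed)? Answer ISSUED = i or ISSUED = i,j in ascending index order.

[0] i0,i1  and.ALU bne.BR  -- pair
[1] i2  mulh.MUL  -- no-port MUL/MUL
[2] i3  mulh.MUL  -- RAW r3
[3] i4  sub.ALU  -- RAW r2
[4] i5  ld.MEM  -- no-port MEM/MUL
[5] i6,i7  mulh.MUL add.ALU  -- pair

ISSUED = 3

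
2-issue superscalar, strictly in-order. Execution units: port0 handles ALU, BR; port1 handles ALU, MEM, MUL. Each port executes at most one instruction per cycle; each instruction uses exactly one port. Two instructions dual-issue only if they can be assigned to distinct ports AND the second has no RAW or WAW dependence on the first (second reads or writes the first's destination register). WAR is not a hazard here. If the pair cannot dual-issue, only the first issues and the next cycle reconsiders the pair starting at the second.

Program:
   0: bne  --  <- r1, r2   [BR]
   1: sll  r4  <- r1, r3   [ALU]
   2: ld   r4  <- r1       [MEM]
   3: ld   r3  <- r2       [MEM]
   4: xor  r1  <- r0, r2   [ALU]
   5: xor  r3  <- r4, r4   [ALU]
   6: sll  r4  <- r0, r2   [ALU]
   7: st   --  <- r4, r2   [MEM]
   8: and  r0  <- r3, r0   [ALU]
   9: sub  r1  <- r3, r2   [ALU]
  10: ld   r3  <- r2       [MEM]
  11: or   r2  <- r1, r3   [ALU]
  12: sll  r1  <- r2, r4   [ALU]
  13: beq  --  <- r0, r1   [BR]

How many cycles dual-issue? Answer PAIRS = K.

PAIRS = 5

[0] i0,i1  bne.BR;sll.ALU  -- 2-wide
[1] i2  ld.MEM  -- no-port MEM/MEM
[2] i3,i4  ld.MEM;xor.ALU  -- 2-wide
[3] i5,i6  xor.ALU;sll.ALU  -- 2-wide
[4] i7,i8  st.MEM;and.ALU  -- 2-wide
[5] i9,i10  sub.ALU;ld.MEM  -- 2-wide
[6] i11  or.ALU  -- RAW r2
[7] i12  sll.ALU  -- RAW r1
[8] i13  beq.BR  -- tail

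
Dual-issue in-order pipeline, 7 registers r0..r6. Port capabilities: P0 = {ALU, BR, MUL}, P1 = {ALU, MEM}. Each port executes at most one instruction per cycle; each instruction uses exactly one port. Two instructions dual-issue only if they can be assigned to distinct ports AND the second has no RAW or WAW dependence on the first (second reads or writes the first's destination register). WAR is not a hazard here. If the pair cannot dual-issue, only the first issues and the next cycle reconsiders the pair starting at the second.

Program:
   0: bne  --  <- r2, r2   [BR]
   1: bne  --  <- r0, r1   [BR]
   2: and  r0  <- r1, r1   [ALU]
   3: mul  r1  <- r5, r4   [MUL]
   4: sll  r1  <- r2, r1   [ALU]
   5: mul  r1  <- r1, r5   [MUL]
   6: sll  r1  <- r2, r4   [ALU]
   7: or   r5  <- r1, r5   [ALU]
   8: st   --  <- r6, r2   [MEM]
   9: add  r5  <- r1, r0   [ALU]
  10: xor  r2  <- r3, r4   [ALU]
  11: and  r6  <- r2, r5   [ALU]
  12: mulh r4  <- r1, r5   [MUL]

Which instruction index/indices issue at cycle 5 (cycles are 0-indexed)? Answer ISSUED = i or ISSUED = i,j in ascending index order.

ISSUED = 6

[0] i0  bne  -- no-port BR/BR
[1] i1&i2  bne+and  -- pair
[2] i3  mul  -- RAW+WAW r1
[3] i4  sll  -- RAW+WAW r1
[4] i5  mul  -- WAW r1
[5] i6  sll  -- RAW r1
[6] i7&i8  or+st  -- pair
[7] i9&i10  add+xor  -- pair
[8] i11&i12  and+mulh  -- pair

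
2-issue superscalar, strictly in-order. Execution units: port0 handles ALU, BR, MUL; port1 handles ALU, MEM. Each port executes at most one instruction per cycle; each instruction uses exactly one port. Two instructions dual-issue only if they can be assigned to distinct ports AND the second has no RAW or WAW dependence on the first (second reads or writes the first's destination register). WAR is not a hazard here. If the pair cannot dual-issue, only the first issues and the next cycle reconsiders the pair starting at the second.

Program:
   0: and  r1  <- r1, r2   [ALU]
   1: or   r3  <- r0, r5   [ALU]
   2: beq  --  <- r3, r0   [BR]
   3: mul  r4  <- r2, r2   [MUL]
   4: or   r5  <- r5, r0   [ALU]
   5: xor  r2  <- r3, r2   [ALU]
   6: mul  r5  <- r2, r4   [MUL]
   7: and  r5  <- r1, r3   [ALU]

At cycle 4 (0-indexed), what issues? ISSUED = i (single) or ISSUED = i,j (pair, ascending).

  cy0 -> i0+i1 (and+or) dual
  cy1 -> i2 (beq) no-port BR/MUL
  cy2 -> i3+i4 (mul+or) dual
  cy3 -> i5 (xor) RAW r2
  cy4 -> i6 (mul) WAW r5
  cy5 -> i7 (and) tail

ISSUED = 6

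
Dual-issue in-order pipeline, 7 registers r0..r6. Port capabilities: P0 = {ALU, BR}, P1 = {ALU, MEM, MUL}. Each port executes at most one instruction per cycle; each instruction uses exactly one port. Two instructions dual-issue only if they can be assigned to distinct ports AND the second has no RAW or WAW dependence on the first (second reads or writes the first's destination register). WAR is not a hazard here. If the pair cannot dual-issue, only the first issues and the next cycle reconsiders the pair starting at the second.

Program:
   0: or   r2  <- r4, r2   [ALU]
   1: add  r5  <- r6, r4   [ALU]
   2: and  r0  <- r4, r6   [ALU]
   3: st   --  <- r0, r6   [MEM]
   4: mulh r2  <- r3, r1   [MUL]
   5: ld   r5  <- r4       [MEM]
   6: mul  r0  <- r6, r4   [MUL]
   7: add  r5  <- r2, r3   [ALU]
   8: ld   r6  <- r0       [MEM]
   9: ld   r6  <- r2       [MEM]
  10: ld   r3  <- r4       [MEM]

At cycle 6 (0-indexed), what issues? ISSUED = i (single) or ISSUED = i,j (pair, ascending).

ISSUED = 8

c0: i0&i1 or.ALU add.ALU  2-wide
c1: i2 and.ALU  RAW r0
c2: i3 st.MEM  no-port MEM/MUL
c3: i4 mulh.MUL  no-port MUL/MEM
c4: i5 ld.MEM  no-port MEM/MUL
c5: i6&i7 mul.MUL add.ALU  2-wide
c6: i8 ld.MEM  no-port MEM/MEM
c7: i9 ld.MEM  no-port MEM/MEM
c8: i10 ld.MEM  tail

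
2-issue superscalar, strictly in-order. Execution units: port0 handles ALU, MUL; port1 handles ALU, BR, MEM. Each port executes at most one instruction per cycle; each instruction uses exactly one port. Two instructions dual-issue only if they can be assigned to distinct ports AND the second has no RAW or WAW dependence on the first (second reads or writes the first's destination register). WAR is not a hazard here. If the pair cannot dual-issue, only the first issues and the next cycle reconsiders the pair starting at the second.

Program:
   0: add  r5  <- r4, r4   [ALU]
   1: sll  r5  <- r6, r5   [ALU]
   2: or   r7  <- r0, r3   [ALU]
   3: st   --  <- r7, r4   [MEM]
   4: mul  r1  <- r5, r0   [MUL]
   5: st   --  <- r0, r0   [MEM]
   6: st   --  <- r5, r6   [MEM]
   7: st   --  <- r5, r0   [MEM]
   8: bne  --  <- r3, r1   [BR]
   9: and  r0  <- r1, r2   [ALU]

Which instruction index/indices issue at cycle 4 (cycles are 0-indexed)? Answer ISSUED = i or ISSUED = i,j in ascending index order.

[0] i0  add  -- RAW+WAW r5
[1] i1+i2  sll or  -- pair
[2] i3+i4  st mul  -- pair
[3] i5  st  -- no-port MEM/MEM
[4] i6  st  -- no-port MEM/MEM
[5] i7  st  -- no-port MEM/BR
[6] i8+i9  bne and  -- pair

ISSUED = 6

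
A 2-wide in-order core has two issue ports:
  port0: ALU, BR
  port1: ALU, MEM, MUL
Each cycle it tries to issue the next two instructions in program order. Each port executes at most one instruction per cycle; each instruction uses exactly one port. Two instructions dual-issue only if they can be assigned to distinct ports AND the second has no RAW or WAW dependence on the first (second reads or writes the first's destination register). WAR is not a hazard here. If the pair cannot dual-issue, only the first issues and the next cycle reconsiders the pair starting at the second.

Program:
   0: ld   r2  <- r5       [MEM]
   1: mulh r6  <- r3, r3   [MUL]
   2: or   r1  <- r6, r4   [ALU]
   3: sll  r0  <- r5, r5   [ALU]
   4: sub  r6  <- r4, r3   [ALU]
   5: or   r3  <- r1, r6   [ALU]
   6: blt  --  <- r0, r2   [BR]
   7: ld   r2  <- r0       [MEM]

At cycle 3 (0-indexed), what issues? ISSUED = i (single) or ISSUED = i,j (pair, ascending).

ISSUED = 4

#0 head=0: ld.MEM i0 no-port MEM/MUL
#1 head=1: mulh.MUL i1 RAW r6
#2 head=2: or.ALU/sll.ALU i2+i3 2-wide
#3 head=4: sub.ALU i4 RAW r6
#4 head=5: or.ALU/blt.BR i5+i6 2-wide
#5 head=7: ld.MEM i7 tail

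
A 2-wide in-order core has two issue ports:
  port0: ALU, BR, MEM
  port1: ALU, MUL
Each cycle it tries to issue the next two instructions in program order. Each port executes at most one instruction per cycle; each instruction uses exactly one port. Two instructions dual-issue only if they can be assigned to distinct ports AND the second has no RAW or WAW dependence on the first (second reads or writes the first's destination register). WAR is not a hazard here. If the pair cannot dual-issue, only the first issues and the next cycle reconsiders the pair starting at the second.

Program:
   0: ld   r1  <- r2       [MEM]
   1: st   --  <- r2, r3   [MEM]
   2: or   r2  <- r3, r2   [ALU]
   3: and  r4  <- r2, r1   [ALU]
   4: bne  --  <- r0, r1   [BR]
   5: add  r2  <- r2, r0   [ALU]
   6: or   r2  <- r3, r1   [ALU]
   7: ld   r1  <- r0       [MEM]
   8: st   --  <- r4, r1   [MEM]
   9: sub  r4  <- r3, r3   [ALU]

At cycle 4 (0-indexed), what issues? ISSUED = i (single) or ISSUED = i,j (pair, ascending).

#0 head=0: ld i0 no-port MEM/MEM
#1 head=1: st+or i1/i2 pair
#2 head=3: and+bne i3/i4 pair
#3 head=5: add i5 WAW r2
#4 head=6: or+ld i6/i7 pair
#5 head=8: st+sub i8/i9 pair

ISSUED = 6,7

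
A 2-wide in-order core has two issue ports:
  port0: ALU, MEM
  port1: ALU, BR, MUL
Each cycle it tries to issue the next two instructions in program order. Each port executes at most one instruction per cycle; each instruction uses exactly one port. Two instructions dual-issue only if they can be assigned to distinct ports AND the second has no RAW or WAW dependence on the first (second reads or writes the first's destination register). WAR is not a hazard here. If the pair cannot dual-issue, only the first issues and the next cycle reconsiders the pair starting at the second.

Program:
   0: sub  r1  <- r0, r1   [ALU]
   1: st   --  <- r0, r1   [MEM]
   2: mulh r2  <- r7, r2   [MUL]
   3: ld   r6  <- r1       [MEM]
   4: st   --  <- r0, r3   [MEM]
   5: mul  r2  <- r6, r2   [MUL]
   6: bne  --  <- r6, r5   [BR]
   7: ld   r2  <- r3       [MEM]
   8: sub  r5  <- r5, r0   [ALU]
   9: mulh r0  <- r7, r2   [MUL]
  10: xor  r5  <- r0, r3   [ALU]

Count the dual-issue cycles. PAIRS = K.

PAIRS = 4

#0 head=0: sub i0 RAW r1
#1 head=1: st+mulh i1/i2 2-wide
#2 head=3: ld i3 no-port MEM/MEM
#3 head=4: st+mul i4/i5 2-wide
#4 head=6: bne+ld i6/i7 2-wide
#5 head=8: sub+mulh i8/i9 2-wide
#6 head=10: xor i10 tail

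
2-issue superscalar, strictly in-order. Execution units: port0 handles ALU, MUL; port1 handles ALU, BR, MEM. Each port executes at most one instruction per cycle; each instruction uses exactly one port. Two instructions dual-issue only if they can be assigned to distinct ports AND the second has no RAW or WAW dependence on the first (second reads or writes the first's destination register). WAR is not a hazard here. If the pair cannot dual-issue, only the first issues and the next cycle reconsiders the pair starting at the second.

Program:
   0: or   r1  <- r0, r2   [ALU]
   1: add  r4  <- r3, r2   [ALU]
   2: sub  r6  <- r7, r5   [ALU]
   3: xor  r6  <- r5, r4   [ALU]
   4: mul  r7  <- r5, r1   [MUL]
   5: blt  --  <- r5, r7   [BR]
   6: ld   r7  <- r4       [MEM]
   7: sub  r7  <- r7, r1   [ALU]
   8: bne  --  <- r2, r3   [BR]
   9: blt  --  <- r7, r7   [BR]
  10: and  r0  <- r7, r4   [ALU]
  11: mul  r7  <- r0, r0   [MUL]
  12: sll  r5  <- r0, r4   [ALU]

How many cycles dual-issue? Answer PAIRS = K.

PAIRS = 5

  cy0 -> i0&i1 (or.ALU+add.ALU) 2-wide
  cy1 -> i2 (sub.ALU) WAW r6
  cy2 -> i3&i4 (xor.ALU+mul.MUL) 2-wide
  cy3 -> i5 (blt.BR) no-port BR/MEM
  cy4 -> i6 (ld.MEM) RAW+WAW r7
  cy5 -> i7&i8 (sub.ALU+bne.BR) 2-wide
  cy6 -> i9&i10 (blt.BR+and.ALU) 2-wide
  cy7 -> i11&i12 (mul.MUL+sll.ALU) 2-wide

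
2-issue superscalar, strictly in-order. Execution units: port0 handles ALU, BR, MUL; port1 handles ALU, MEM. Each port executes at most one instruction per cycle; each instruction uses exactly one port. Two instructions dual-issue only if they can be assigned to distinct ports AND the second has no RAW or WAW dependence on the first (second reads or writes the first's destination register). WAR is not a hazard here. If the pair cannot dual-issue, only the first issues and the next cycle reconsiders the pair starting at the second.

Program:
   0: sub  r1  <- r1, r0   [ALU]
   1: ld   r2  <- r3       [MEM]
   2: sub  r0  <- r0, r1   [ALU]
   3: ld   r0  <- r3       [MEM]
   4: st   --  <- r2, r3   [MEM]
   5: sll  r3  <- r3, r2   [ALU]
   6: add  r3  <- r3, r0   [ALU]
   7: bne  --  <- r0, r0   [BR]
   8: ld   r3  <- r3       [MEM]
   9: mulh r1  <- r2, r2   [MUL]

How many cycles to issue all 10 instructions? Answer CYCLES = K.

CYCLES = 6

  cy0 -> i0,i1 (sub/ld) pair
  cy1 -> i2 (sub) WAW r0
  cy2 -> i3 (ld) no-port MEM/MEM
  cy3 -> i4,i5 (st/sll) pair
  cy4 -> i6,i7 (add/bne) pair
  cy5 -> i8,i9 (ld/mulh) pair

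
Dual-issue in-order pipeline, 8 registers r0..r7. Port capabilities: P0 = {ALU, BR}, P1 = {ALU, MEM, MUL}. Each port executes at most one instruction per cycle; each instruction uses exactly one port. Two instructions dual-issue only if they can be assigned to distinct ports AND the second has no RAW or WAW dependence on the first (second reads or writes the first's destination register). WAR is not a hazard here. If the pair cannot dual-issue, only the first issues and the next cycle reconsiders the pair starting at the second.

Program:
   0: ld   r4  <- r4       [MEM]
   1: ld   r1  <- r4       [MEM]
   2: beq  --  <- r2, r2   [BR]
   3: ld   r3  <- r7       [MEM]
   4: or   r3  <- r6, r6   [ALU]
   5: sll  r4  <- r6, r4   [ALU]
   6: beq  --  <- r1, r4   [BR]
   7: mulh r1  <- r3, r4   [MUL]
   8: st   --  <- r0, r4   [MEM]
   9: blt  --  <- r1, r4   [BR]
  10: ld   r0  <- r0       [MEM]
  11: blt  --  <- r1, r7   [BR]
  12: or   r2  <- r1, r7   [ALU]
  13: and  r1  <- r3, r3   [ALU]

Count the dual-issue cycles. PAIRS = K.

  cy0 -> i0 (ld) no-port MEM/MEM
  cy1 -> i1/i2 (ld+beq) 2-wide
  cy2 -> i3 (ld) WAW r3
  cy3 -> i4/i5 (or+sll) 2-wide
  cy4 -> i6/i7 (beq+mulh) 2-wide
  cy5 -> i8/i9 (st+blt) 2-wide
  cy6 -> i10/i11 (ld+blt) 2-wide
  cy7 -> i12/i13 (or+and) 2-wide

PAIRS = 6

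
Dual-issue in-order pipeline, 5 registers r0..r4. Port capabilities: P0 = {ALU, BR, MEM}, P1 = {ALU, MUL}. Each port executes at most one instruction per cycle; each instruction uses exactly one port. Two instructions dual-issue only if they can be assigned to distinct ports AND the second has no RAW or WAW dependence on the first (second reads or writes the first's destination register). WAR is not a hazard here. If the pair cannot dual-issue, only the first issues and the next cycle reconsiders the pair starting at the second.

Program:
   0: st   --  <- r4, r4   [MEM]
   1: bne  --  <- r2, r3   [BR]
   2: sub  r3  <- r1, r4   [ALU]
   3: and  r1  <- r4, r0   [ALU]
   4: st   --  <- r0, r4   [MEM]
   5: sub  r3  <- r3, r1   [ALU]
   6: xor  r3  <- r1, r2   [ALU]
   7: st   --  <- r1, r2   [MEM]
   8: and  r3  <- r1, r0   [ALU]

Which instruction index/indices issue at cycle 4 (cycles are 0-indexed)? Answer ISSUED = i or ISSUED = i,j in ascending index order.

c0: i0 st  no-port MEM/BR
c1: i1,i2 bne+sub  2-wide
c2: i3,i4 and+st  2-wide
c3: i5 sub  WAW r3
c4: i6,i7 xor+st  2-wide
c5: i8 and  tail

ISSUED = 6,7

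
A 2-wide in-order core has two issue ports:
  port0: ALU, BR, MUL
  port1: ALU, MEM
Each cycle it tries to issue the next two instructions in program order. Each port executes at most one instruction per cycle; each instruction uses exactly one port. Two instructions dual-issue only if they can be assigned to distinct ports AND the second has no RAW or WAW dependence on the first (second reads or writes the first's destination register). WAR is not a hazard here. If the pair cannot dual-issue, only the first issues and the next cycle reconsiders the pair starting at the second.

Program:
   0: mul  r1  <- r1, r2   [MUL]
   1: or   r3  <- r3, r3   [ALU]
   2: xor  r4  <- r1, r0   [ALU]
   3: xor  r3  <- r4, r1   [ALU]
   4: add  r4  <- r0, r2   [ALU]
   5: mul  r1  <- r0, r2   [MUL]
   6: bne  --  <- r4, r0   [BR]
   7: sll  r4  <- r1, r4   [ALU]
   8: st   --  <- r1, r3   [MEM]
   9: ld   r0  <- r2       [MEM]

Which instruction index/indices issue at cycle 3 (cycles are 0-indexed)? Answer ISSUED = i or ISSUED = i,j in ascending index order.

c0: i0/i1 mul.MUL+or.ALU  pair
c1: i2 xor.ALU  RAW r4
c2: i3/i4 xor.ALU+add.ALU  pair
c3: i5 mul.MUL  no-port MUL/BR
c4: i6/i7 bne.BR+sll.ALU  pair
c5: i8 st.MEM  no-port MEM/MEM
c6: i9 ld.MEM  tail

ISSUED = 5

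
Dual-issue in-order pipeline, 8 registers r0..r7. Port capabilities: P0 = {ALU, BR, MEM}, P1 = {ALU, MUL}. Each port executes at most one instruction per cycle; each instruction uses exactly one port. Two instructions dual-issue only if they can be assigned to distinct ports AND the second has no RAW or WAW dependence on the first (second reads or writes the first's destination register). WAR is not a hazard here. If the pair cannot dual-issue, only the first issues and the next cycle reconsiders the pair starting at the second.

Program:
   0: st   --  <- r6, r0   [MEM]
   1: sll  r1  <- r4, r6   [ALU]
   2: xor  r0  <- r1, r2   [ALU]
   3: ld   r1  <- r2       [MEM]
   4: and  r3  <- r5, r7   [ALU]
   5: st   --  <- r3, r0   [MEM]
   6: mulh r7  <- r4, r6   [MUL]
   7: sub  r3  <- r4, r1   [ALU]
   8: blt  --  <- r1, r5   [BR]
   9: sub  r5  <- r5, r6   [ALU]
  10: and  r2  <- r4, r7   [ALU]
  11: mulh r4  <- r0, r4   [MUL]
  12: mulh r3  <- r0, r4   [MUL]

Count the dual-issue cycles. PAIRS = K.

c0: i0+i1 st.MEM sll.ALU  2-wide
c1: i2+i3 xor.ALU ld.MEM  2-wide
c2: i4 and.ALU  RAW r3
c3: i5+i6 st.MEM mulh.MUL  2-wide
c4: i7+i8 sub.ALU blt.BR  2-wide
c5: i9+i10 sub.ALU and.ALU  2-wide
c6: i11 mulh.MUL  no-port MUL/MUL
c7: i12 mulh.MUL  tail

PAIRS = 5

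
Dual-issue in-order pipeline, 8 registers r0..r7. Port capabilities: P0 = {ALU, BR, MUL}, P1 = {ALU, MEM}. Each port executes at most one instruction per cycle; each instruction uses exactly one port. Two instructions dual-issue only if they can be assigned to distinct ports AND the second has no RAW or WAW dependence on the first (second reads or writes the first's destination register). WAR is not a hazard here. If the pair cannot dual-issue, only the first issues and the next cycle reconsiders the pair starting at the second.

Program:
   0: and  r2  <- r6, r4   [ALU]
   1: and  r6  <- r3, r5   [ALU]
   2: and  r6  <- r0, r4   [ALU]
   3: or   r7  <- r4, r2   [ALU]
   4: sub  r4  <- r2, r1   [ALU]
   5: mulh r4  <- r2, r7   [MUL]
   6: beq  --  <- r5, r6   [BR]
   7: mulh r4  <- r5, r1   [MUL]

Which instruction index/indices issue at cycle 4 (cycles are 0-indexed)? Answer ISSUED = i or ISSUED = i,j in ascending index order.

ISSUED = 6

0. and;and @i0&i1  | dual
1. and;or @i2&i3  | dual
2. sub @i4  | WAW r4
3. mulh @i5  | no-port MUL/BR
4. beq @i6  | no-port BR/MUL
5. mulh @i7  | tail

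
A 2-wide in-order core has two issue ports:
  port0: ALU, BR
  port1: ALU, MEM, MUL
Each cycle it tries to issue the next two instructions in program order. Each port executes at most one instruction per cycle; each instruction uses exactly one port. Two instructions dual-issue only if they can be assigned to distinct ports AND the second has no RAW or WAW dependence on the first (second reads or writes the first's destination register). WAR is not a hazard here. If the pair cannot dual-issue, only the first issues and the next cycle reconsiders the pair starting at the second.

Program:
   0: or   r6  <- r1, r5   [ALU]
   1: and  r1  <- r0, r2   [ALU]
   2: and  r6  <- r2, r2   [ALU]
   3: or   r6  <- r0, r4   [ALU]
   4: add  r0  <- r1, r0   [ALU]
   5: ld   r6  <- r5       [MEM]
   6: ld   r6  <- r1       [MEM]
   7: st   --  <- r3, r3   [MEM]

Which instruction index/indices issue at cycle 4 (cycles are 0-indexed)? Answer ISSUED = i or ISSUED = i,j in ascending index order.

ISSUED = 6

#0 head=0: or.ALU/and.ALU i0,i1 pair
#1 head=2: and.ALU i2 WAW r6
#2 head=3: or.ALU/add.ALU i3,i4 pair
#3 head=5: ld.MEM i5 no-port MEM/MEM
#4 head=6: ld.MEM i6 no-port MEM/MEM
#5 head=7: st.MEM i7 tail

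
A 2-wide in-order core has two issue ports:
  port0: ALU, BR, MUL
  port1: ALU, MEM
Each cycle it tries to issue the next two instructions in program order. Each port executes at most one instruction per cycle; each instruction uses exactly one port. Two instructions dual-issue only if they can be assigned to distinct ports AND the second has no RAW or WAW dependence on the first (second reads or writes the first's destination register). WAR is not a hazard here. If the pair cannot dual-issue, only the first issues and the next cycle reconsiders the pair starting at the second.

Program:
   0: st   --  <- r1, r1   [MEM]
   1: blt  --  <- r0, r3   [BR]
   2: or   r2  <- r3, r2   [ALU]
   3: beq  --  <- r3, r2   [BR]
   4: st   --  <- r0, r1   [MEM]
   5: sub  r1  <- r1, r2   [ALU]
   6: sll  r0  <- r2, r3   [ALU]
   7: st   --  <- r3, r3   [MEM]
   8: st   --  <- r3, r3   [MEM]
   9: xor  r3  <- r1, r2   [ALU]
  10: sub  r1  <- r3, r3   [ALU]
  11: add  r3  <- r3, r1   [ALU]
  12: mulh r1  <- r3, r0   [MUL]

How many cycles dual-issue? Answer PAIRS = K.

0. st.MEM blt.BR @i0/i1  | dual
1. or.ALU @i2  | RAW r2
2. beq.BR st.MEM @i3/i4  | dual
3. sub.ALU sll.ALU @i5/i6  | dual
4. st.MEM @i7  | no-port MEM/MEM
5. st.MEM xor.ALU @i8/i9  | dual
6. sub.ALU @i10  | RAW r1
7. add.ALU @i11  | RAW r3
8. mulh.MUL @i12  | tail

PAIRS = 4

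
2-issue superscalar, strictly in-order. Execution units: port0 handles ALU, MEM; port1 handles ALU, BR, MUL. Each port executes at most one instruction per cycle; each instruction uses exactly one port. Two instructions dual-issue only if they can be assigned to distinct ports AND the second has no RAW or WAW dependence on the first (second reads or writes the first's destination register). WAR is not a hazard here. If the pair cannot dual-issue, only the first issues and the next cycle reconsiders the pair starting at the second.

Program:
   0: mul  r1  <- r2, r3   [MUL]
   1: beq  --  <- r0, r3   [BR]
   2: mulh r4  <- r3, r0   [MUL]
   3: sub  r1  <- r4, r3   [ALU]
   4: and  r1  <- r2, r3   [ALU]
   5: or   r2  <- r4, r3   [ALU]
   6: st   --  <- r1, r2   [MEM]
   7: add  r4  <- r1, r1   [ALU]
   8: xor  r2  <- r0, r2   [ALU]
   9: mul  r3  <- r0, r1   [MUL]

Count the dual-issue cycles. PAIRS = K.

0. mul @i0  | no-port MUL/BR
1. beq @i1  | no-port BR/MUL
2. mulh @i2  | RAW r4
3. sub @i3  | WAW r1
4. and/or @i4,i5  | dual
5. st/add @i6,i7  | dual
6. xor/mul @i8,i9  | dual

PAIRS = 3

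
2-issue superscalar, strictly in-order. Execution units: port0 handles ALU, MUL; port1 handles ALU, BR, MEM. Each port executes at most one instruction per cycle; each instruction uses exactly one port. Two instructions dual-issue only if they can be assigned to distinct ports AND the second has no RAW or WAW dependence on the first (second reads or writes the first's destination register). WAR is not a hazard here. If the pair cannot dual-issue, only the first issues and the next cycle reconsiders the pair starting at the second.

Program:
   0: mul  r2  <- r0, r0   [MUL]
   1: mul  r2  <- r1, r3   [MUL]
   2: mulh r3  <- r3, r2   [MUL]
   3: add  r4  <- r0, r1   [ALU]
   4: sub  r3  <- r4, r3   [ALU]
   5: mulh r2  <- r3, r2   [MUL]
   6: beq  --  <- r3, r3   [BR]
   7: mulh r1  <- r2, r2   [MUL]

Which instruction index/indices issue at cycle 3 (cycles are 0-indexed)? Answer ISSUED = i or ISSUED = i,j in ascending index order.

#0 head=0: mul i0 no-port MUL/MUL
#1 head=1: mul i1 no-port MUL/MUL
#2 head=2: mulh add i2,i3 pair
#3 head=4: sub i4 RAW r3
#4 head=5: mulh beq i5,i6 pair
#5 head=7: mulh i7 tail

ISSUED = 4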